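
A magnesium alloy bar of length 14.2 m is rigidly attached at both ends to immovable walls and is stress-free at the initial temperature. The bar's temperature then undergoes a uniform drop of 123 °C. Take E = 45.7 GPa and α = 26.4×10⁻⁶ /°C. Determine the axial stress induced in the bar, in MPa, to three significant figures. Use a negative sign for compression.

148 MPa

Free thermal expansion αLΔT = 26.4e-6 · 14200 · -123 = -46.11 mm.
The walls impose strain ε = −(-46.11)/14200 = 3.2472e-03; σ = Eε = 45700 · 3.2472e-03 = 148.4 MPa.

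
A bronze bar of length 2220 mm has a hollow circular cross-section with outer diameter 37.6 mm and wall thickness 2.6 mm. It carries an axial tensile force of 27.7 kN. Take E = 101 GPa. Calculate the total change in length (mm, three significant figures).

A = 285.9 mm².
δ_mech = NL/(AE) = 27700·2220/(285.9·101000) = 2.13 mm.

2.13 mm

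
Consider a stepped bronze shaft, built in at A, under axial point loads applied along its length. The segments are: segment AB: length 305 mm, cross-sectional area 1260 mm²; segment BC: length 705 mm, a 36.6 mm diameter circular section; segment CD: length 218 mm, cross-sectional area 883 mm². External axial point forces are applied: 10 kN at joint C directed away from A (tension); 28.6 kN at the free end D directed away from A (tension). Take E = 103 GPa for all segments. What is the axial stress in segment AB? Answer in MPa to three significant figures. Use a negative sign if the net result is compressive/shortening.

Internal axial forces (sectioning from the free end, tension +): N_CD = 28.6 kN, N_BC = 38.6 kN, N_AB = 38.6 kN.
σ_AB = N_AB/A_AB = 38600/1260 = 30.63 MPa.

30.6 MPa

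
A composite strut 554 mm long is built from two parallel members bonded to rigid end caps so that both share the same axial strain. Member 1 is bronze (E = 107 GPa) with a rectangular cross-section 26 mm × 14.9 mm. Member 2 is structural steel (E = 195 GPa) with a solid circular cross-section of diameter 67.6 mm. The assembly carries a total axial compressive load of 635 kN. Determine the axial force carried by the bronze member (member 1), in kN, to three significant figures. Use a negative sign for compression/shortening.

-35.5 kN

A_1 = 387.4 mm².
A_2 = 3589 mm².
Equal strain + equilibrium ⇒ each member carries load in proportion to AE: A₁E₁ = 41450000 N, A₂E₂ = 699900000 N, ΣAE = 741300000 N.
F₁ = P·A₁E₁/ΣAE = -635000·41450000/741300000 = -35510 N.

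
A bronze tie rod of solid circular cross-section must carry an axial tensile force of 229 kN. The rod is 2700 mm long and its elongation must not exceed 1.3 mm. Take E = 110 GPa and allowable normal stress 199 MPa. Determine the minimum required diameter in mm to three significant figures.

74.2 mm

Required area A ≥ P/σ_allow = 229000/199 = 1151 mm².
For a solid circular section, d ≥ √(4A/π) = 38.28 mm.
Elongation limit: A ≥ PL/(Eδ_allow) = 229000·2700/(110000·1.3) = 4324 mm² ⇒ d ≥ 74.2 mm.
The elongation limit governs.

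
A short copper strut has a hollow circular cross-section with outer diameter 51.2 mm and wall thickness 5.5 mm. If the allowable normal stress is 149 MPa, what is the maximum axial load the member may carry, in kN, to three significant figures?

118 kN

A = 789.6 mm².
P_max = σ_allow · A = 149 · 789.6 = 117700 N = 117.7 kN.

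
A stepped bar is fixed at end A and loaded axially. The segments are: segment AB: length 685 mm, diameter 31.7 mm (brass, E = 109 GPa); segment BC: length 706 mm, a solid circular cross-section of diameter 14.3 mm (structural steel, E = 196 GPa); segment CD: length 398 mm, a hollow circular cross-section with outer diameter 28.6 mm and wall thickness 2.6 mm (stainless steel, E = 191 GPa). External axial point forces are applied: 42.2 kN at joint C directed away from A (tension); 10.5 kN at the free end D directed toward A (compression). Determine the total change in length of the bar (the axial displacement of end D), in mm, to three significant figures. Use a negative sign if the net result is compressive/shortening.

Internal axial forces (sectioning from the free end, tension +): N_CD = -10.5 kN, N_BC = 31.7 kN, N_AB = 31.7 kN.
A_AB = 789.2 mm².
A_BC = 160.6 mm².
A_CD = 212.4 mm².
δ_AB = 31700·685/(789.2·109000) = 0.2524 mm
δ_BC = 31700·706/(160.6·196000) = 0.711 mm
δ_CD = -10500·398/(212.4·191000) = -0.103 mm
δ = Σδ_i = 0.8604 mm.

0.860 mm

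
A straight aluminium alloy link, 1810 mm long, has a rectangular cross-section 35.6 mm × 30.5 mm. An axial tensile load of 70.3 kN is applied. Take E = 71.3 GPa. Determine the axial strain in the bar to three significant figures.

9.08e-04

A = 1086 mm².
σ = N/A = 64.74 MPa; ε = σ/E = 64.74/71300 = 9.081e-04.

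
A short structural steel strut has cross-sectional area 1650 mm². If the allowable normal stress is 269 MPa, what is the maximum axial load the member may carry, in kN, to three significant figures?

444 kN

P_max = σ_allow · A = 269 · 1650 = 443800 N = 443.9 kN.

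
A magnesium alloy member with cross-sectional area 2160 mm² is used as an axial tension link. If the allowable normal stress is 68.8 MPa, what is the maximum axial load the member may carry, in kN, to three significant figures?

149 kN

P_max = σ_allow · A = 68.8 · 2160 = 148600 N = 148.6 kN.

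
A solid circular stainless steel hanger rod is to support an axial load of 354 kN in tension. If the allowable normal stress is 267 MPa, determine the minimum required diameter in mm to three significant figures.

41.1 mm

Required area A ≥ P/σ_allow = 354000/267 = 1326 mm².
For a solid circular section, d ≥ √(4A/π) = 41.09 mm.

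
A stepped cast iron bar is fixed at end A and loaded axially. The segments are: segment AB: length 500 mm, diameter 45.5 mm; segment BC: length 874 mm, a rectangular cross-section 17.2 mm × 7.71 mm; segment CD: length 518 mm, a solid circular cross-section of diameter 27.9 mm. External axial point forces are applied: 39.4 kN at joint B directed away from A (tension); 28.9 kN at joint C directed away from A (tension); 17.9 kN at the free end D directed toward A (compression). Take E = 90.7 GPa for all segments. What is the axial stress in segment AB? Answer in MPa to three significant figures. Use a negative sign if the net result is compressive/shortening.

Internal axial forces (sectioning from the free end, tension +): N_CD = -17.9 kN, N_BC = 11 kN, N_AB = 50.4 kN.
A_AB = 1626 mm².
σ_AB = N_AB/A_AB = 50400/1626 = 31 MPa.

31.0 MPa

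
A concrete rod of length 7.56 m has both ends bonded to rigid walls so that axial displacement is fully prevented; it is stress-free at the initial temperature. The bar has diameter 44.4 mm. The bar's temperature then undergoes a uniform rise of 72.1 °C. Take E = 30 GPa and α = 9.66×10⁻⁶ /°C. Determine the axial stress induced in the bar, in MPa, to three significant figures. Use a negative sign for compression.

-20.9 MPa

Free thermal expansion αLΔT = 9.66e-6 · 7560 · 72.1 = 5.265 mm.
The walls impose strain ε = −(5.265)/7560 = -6.9649e-04; σ = Eε = 30000 · -6.9649e-04 = -20.89 MPa.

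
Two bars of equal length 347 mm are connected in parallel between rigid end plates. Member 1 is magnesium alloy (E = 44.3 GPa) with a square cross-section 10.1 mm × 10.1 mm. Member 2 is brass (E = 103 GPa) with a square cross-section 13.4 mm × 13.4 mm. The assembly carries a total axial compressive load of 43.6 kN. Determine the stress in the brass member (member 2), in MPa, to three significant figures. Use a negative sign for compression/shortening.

-195 MPa

A_1 = 102 mm².
A_2 = 179.6 mm².
Equal strain + equilibrium ⇒ each member carries load in proportion to AE: A₁E₁ = 4519000 N, A₂E₂ = 18490000 N, ΣAE = 23010000 N.
σ₂ = P·E₂/ΣAE = -43600·103000/23010000 = -195.1 MPa.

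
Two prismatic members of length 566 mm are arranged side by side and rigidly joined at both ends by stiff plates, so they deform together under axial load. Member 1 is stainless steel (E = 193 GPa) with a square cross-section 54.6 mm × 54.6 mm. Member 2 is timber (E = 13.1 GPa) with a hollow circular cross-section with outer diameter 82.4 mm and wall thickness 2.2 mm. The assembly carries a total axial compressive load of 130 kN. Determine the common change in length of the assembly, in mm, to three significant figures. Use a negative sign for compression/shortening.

-0.126 mm

A_1 = 2981 mm².
A_2 = 554.3 mm².
Equal strain + equilibrium ⇒ each member carries load in proportion to AE: A₁E₁ = 575400000 N, A₂E₂ = 7261000 N, ΣAE = 582600000 N.
δ = PL/ΣAE = -130000·566/582600000 = -0.1263 mm.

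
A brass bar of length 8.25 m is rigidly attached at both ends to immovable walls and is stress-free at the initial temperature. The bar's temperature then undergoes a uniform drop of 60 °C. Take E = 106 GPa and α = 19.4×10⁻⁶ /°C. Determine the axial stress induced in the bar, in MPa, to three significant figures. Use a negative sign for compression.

123 MPa

Free thermal expansion αLΔT = 19.4e-6 · 8250 · -60 = -9.603 mm.
The walls impose strain ε = −(-9.603)/8250 = 1.1640e-03; σ = Eε = 106000 · 1.1640e-03 = 123.4 MPa.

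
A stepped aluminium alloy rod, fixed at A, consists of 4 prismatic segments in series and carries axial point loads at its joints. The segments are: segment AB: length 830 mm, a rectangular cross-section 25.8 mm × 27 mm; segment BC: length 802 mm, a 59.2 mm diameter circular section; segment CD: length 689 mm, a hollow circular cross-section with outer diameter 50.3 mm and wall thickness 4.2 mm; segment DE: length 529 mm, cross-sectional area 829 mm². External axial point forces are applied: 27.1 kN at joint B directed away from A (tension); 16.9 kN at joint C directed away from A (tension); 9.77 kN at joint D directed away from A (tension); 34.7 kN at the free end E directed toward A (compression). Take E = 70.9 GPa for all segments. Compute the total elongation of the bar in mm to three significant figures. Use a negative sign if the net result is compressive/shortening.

Internal axial forces (sectioning from the free end, tension +): N_DE = -34.7 kN, N_CD = -24.93 kN, N_BC = -8.03 kN, N_AB = 19.07 kN.
A_AB = 696.6 mm².
A_BC = 2753 mm².
A_CD = 608.3 mm².
δ_AB = 19070·830/(696.6·70900) = 0.3205 mm
δ_BC = -8030·802/(2753·70900) = -0.033 mm
δ_CD = -24930·689/(608.3·70900) = -0.3983 mm
δ_DE = -34700·529/(829·70900) = -0.3123 mm
δ = Σδ_i = -0.4231 mm.

-0.423 mm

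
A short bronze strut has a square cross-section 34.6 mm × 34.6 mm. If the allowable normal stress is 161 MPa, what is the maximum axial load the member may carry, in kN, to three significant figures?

193 kN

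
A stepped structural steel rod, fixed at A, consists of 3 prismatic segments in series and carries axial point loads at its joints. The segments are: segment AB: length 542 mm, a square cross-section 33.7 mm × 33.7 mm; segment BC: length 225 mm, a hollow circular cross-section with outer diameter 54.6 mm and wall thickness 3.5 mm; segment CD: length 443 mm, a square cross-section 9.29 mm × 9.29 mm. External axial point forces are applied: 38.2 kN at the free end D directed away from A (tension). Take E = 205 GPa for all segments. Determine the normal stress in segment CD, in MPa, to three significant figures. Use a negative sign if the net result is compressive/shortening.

Internal axial forces (sectioning from the free end, tension +): N_CD = 38.2 kN, N_BC = 38.2 kN, N_AB = 38.2 kN.
A_CD = 86.3 mm².
σ_CD = N_CD/A_CD = 38200/86.3 = 442.6 MPa.

443 MPa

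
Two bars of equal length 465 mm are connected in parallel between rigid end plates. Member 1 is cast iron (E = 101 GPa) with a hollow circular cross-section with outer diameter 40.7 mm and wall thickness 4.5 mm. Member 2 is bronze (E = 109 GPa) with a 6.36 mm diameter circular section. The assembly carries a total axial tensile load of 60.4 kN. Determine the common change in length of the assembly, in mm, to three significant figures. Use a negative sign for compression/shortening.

0.509 mm

A_1 = 511.8 mm².
A_2 = 31.77 mm².
Equal strain + equilibrium ⇒ each member carries load in proportion to AE: A₁E₁ = 51690000 N, A₂E₂ = 3463000 N, ΣAE = 55150000 N.
δ = PL/ΣAE = 60400·465/55150000 = 0.5093 mm.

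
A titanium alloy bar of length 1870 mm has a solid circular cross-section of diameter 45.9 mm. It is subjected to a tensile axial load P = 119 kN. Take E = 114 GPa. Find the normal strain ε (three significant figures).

6.31e-04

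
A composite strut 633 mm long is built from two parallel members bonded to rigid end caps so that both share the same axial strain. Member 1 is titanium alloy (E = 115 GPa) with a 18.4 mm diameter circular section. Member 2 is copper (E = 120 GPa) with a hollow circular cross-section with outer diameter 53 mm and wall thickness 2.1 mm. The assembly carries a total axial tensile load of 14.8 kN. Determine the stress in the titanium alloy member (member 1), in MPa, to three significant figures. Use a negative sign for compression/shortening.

24.0 MPa

A_1 = 265.9 mm².
A_2 = 335.8 mm².
Equal strain + equilibrium ⇒ each member carries load in proportion to AE: A₁E₁ = 30580000 N, A₂E₂ = 40300000 N, ΣAE = 70880000 N.
σ₁ = P·E₁/ΣAE = 14800·115000/70880000 = 24.01 MPa.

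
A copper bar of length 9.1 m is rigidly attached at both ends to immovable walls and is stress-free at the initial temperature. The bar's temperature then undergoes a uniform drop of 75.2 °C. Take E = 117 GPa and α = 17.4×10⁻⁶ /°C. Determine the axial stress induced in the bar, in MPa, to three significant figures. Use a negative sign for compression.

153 MPa

Free thermal expansion αLΔT = 17.4e-6 · 9100 · -75.2 = -11.91 mm.
The walls impose strain ε = −(-11.91)/9100 = 1.3085e-03; σ = Eε = 117000 · 1.3085e-03 = 153.1 MPa.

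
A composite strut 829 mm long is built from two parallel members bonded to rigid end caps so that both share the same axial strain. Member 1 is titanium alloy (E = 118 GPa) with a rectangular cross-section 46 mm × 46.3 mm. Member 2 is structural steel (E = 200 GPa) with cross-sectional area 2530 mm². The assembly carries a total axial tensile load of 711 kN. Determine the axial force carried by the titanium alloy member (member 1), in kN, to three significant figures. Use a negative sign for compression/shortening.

236 kN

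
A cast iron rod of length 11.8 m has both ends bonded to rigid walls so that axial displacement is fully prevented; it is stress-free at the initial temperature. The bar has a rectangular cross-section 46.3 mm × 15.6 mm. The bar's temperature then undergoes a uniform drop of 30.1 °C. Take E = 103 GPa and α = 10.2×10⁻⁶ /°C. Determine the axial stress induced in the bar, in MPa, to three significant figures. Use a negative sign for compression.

31.6 MPa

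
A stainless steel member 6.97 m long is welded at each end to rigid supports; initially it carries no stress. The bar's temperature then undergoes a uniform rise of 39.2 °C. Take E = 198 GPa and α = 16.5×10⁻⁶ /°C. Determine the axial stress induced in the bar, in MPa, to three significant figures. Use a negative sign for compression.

-128 MPa

Free thermal expansion αLΔT = 16.5e-6 · 6970 · 39.2 = 4.508 mm.
The walls impose strain ε = −(4.508)/6970 = -6.4680e-04; σ = Eε = 198000 · -6.4680e-04 = -128.1 MPa.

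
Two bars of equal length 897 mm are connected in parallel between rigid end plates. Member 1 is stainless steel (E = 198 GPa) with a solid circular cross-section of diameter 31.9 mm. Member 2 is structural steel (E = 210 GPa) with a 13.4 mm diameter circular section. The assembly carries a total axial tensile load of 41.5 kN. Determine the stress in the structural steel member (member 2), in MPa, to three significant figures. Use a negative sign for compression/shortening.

A_1 = 799.2 mm².
A_2 = 141 mm².
Equal strain + equilibrium ⇒ each member carries load in proportion to AE: A₁E₁ = 158200000 N, A₂E₂ = 29620000 N, ΣAE = 187900000 N.
σ₂ = P·E₂/ΣAE = 41500·210000/187900000 = 46.39 MPa.

46.4 MPa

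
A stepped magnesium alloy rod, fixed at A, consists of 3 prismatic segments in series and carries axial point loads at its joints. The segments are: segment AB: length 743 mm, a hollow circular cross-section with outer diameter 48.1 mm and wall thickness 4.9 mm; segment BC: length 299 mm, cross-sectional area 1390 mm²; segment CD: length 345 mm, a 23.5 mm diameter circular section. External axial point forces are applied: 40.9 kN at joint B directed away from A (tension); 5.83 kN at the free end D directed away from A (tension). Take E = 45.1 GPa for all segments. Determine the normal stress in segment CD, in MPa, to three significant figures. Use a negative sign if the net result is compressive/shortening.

13.4 MPa

Internal axial forces (sectioning from the free end, tension +): N_CD = 5.83 kN, N_BC = 5.83 kN, N_AB = 46.73 kN.
A_CD = 433.7 mm².
σ_CD = N_CD/A_CD = 5830/433.7 = 13.44 MPa.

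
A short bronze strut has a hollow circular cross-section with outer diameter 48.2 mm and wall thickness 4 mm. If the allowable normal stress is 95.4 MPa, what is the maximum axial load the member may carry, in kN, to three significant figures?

53.0 kN

A = 555.4 mm².
P_max = σ_allow · A = 95.4 · 555.4 = 52990 N = 52.99 kN.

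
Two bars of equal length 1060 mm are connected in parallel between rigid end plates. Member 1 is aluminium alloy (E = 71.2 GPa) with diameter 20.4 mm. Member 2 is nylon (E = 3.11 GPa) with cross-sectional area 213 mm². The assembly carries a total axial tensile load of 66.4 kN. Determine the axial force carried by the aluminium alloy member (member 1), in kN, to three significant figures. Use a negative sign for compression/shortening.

A_1 = 326.9 mm².
Equal strain + equilibrium ⇒ each member carries load in proportion to AE: A₁E₁ = 23270000 N, A₂E₂ = 662400 N, ΣAE = 23930000 N.
F₁ = P·A₁E₁/ΣAE = 66400·23270000/23930000 = 64560 N.

64.6 kN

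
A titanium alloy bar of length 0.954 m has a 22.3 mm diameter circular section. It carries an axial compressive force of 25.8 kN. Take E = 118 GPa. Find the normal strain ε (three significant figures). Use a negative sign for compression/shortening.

-5.60e-04

A = 390.6 mm².
σ = N/A = -66.06 MPa; ε = σ/E = -66.06/118000 = -5.598e-04.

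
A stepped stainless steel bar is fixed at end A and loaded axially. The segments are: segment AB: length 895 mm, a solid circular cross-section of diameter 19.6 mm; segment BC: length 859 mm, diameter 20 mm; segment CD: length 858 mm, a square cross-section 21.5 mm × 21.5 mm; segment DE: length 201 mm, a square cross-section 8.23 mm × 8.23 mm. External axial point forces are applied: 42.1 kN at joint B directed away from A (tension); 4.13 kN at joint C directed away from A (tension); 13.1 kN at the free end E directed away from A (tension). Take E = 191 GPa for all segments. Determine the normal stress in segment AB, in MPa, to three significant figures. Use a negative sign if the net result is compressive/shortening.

197 MPa

Internal axial forces (sectioning from the free end, tension +): N_DE = 13.1 kN, N_CD = 13.1 kN, N_BC = 17.23 kN, N_AB = 59.33 kN.
A_AB = 301.7 mm².
σ_AB = N_AB/A_AB = 59330/301.7 = 196.6 MPa.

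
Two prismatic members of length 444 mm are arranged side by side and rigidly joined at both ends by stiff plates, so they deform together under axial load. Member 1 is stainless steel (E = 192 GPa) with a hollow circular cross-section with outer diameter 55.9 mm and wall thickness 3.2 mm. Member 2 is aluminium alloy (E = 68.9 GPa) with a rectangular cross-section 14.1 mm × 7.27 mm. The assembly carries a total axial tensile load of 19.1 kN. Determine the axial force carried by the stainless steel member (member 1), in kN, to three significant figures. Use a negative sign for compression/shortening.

17.9 kN

A_1 = 529.8 mm².
A_2 = 102.5 mm².
Equal strain + equilibrium ⇒ each member carries load in proportion to AE: A₁E₁ = 101700000 N, A₂E₂ = 7063000 N, ΣAE = 108800000 N.
F₁ = P·A₁E₁/ΣAE = 19100·101700000/108800000 = 17860 N.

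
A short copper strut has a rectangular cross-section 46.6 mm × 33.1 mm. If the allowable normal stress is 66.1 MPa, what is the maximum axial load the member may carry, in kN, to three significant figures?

A = 1542 mm².
P_max = σ_allow · A = 66.1 · 1542 = 102000 N = 102 kN.

102 kN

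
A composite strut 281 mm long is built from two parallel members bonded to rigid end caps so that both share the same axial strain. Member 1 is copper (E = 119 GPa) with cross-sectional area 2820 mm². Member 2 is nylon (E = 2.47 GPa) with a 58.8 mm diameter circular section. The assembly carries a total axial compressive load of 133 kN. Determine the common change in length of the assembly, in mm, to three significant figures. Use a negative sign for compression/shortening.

A_2 = 2715 mm².
Equal strain + equilibrium ⇒ each member carries load in proportion to AE: A₁E₁ = 335600000 N, A₂E₂ = 6707000 N, ΣAE = 342300000 N.
δ = PL/ΣAE = -133000·281/342300000 = -0.1092 mm.

-0.109 mm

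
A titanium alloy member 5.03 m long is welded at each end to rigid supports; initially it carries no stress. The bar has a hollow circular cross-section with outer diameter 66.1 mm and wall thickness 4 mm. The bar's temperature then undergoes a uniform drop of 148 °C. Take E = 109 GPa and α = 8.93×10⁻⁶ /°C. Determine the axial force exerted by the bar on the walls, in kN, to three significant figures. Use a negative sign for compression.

112 kN

Free thermal expansion αLΔT = 8.93e-6 · 5030 · -148 = -6.648 mm.
The walls impose strain ε = −(-6.648)/5030 = 1.3216e-03; σ = Eε = 109000 · 1.3216e-03 = 144.1 MPa.
Wall reaction R = σ·A = 144.1·780.4 = 112400 N = 112.4 kN.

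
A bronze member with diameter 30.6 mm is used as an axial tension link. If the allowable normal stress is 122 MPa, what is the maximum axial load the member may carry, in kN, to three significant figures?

89.7 kN

A = 735.4 mm².
P_max = σ_allow · A = 122 · 735.4 = 89720 N = 89.72 kN.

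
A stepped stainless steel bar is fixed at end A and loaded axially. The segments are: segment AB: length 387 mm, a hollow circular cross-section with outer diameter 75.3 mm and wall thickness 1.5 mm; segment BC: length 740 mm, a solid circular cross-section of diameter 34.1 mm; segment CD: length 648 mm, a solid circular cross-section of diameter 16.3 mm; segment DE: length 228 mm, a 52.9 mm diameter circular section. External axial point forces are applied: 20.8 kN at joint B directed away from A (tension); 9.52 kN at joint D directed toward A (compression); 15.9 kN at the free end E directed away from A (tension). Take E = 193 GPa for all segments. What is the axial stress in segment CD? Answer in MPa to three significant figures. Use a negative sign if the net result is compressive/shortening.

30.6 MPa

Internal axial forces (sectioning from the free end, tension +): N_DE = 15.9 kN, N_CD = 6.38 kN, N_BC = 6.38 kN, N_AB = 27.18 kN.
A_CD = 208.7 mm².
σ_CD = N_CD/A_CD = 6380/208.7 = 30.57 MPa.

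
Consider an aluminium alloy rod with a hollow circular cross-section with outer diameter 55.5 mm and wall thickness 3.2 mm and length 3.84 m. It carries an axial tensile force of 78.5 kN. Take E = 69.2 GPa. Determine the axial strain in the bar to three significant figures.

A = 525.8 mm².
σ = N/A = 149.3 MPa; ε = σ/E = 149.3/69200 = 2.158e-03.

0.00216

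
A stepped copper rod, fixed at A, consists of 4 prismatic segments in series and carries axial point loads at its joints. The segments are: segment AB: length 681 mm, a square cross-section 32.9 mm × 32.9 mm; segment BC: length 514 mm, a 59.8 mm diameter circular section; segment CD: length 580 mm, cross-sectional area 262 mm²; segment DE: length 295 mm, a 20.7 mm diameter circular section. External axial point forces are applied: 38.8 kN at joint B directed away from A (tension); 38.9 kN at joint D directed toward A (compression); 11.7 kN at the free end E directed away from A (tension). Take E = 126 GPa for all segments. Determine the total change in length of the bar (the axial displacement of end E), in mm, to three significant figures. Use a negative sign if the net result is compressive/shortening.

-0.378 mm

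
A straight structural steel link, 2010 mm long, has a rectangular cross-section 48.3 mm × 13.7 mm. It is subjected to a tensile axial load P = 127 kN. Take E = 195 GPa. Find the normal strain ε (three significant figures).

9.84e-04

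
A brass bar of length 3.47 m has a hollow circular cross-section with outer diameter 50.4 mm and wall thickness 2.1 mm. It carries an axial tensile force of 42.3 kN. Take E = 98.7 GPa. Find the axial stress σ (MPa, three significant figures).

A = 318.7 mm².
σ = N/A = 42300/318.7 = 132.7 MPa.

133 MPa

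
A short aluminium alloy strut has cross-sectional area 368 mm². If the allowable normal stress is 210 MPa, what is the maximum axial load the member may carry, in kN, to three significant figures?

77.3 kN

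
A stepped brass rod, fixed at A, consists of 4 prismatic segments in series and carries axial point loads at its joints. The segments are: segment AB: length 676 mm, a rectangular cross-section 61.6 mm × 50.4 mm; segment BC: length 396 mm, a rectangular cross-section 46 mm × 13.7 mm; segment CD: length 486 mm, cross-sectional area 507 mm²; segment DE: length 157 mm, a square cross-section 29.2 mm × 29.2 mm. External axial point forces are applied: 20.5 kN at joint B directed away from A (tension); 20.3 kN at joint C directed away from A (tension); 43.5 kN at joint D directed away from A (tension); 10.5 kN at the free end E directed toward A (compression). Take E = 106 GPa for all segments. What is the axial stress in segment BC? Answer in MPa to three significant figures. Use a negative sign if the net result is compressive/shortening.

84.6 MPa

Internal axial forces (sectioning from the free end, tension +): N_DE = -10.5 kN, N_CD = 33 kN, N_BC = 53.3 kN, N_AB = 73.8 kN.
A_BC = 630.2 mm².
σ_BC = N_BC/A_BC = 53300/630.2 = 84.58 MPa.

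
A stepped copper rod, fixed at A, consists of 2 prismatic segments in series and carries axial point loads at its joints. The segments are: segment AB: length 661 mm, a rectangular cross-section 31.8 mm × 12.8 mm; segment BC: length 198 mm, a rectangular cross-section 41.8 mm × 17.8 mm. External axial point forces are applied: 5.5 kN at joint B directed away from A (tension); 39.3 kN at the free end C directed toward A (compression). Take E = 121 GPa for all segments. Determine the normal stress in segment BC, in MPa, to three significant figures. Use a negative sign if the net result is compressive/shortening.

Internal axial forces (sectioning from the free end, tension +): N_BC = -39.3 kN, N_AB = -33.8 kN.
A_BC = 744 mm².
σ_BC = N_BC/A_BC = -39300/744 = -52.82 MPa.

-52.8 MPa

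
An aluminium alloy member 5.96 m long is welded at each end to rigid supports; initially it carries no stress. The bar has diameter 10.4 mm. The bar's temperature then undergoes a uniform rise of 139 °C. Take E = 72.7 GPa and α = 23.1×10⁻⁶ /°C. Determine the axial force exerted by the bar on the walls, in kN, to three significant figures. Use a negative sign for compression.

Free thermal expansion αLΔT = 23.1e-6 · 5960 · 139 = 19.14 mm.
The walls impose strain ε = −(19.14)/5960 = -3.2109e-03; σ = Eε = 72700 · -3.2109e-03 = -233.4 MPa.
Wall reaction R = σ·A = -233.4·84.95 = -19830 N = -19.83 kN.

-19.8 kN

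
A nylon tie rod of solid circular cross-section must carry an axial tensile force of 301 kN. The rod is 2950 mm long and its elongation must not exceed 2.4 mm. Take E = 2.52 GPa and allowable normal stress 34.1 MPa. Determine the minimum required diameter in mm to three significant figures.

Required area A ≥ P/σ_allow = 301000/34.1 = 8827 mm².
For a solid circular section, d ≥ √(4A/π) = 106 mm.
Elongation limit: A ≥ PL/(Eδ_allow) = 301000·2950/(2520·2.4) = 146800 mm² ⇒ d ≥ 432.4 mm.
The elongation limit governs.

432 mm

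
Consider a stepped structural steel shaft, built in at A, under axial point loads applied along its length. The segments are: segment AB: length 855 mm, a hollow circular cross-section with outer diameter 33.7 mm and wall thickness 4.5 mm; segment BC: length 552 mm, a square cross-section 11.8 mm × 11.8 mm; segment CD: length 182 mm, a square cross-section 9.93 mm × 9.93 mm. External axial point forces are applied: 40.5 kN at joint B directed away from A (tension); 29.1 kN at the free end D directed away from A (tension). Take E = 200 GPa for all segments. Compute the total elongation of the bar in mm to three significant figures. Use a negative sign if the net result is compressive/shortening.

1.57 mm

Internal axial forces (sectioning from the free end, tension +): N_CD = 29.1 kN, N_BC = 29.1 kN, N_AB = 69.6 kN.
A_AB = 412.8 mm².
A_BC = 139.2 mm².
A_CD = 98.6 mm².
δ_AB = 69600·855/(412.8·200000) = 0.7208 mm
δ_BC = 29100·552/(139.2·200000) = 0.5768 mm
δ_CD = 29100·182/(98.6·200000) = 0.2686 mm
δ = Σδ_i = 1.566 mm.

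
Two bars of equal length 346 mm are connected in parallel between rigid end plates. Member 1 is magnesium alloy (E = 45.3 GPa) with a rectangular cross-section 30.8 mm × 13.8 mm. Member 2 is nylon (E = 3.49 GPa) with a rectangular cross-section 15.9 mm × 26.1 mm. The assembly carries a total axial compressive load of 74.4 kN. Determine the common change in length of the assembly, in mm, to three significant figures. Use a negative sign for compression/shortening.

A_1 = 425 mm².
A_2 = 415 mm².
Equal strain + equilibrium ⇒ each member carries load in proportion to AE: A₁E₁ = 19250000 N, A₂E₂ = 1448000 N, ΣAE = 20700000 N.
δ = PL/ΣAE = -74400·346/20700000 = -1.243 mm.

-1.24 mm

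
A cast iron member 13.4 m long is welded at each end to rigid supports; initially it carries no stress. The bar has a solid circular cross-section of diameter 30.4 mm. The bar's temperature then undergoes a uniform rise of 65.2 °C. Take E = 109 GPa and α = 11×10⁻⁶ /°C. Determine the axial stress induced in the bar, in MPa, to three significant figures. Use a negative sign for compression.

-78.2 MPa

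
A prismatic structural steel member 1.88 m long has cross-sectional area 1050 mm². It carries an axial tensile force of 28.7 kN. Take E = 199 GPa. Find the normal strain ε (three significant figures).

1.37e-04

σ = N/A = 27.33 MPa; ε = σ/E = 27.33/199000 = 1.374e-04.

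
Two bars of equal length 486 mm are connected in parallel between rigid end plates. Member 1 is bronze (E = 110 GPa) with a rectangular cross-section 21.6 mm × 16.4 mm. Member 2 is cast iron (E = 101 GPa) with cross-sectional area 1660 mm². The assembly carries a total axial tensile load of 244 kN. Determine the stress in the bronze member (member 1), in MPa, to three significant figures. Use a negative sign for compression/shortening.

130 MPa

A_1 = 354.2 mm².
Equal strain + equilibrium ⇒ each member carries load in proportion to AE: A₁E₁ = 38970000 N, A₂E₂ = 167700000 N, ΣAE = 206600000 N.
σ₁ = P·E₁/ΣAE = 244000·110000/206600000 = 129.9 MPa.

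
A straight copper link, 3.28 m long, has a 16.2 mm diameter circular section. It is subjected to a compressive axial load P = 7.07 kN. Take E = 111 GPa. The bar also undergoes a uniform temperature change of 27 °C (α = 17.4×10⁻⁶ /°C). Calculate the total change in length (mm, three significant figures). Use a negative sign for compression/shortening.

0.527 mm

A = 206.1 mm².
δ_mech = NL/(AE) = -7070·3280/(206.1·111000) = -1.014 mm.
δ_thermal = αLΔT = 17.4e-6·3280·27 = 1.541 mm.
δ = δ_mech + δ_thermal = 0.5274 mm.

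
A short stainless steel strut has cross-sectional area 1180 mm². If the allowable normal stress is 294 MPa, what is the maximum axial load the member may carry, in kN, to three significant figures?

347 kN

P_max = σ_allow · A = 294 · 1180 = 346900 N = 346.9 kN.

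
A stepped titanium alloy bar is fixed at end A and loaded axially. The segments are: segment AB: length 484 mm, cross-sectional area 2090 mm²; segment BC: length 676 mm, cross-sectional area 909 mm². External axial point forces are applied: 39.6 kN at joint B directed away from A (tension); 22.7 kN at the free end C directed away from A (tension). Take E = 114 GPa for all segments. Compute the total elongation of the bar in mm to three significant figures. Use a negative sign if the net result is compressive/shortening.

Internal axial forces (sectioning from the free end, tension +): N_BC = 22.7 kN, N_AB = 62.3 kN.
δ_AB = 62300·484/(2090·114000) = 0.1266 mm
δ_BC = 22700·676/(909·114000) = 0.1481 mm
δ = Σδ_i = 0.2746 mm.

0.275 mm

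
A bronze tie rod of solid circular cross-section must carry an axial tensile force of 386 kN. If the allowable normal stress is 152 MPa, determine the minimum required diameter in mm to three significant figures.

56.9 mm

Required area A ≥ P/σ_allow = 386000/152 = 2539 mm².
For a solid circular section, d ≥ √(4A/π) = 56.86 mm.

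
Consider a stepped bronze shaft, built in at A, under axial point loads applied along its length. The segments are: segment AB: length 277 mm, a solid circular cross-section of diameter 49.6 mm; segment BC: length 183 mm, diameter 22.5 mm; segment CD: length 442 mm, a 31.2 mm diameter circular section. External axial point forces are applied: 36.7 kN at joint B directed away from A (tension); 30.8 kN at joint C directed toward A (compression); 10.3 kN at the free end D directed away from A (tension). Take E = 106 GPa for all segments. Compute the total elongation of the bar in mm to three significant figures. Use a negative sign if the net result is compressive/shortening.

-0.0109 mm

Internal axial forces (sectioning from the free end, tension +): N_CD = 10.3 kN, N_BC = -20.5 kN, N_AB = 16.2 kN.
A_AB = 1932 mm².
A_BC = 397.6 mm².
A_CD = 764.5 mm².
δ_AB = 16200·277/(1932·106000) = 0.02191 mm
δ_BC = -20500·183/(397.6·106000) = -0.08901 mm
δ_CD = 10300·442/(764.5·106000) = 0.05618 mm
δ = Σδ_i = -0.01092 mm.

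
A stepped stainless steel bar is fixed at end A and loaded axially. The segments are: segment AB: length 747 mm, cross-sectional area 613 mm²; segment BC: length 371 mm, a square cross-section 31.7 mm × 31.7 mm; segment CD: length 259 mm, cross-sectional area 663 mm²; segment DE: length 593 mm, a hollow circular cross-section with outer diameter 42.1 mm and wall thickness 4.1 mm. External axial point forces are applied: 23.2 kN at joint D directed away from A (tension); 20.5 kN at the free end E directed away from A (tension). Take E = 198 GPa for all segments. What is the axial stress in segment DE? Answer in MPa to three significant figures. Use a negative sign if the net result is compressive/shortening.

41.9 MPa

Internal axial forces (sectioning from the free end, tension +): N_DE = 20.5 kN, N_CD = 43.7 kN, N_BC = 43.7 kN, N_AB = 43.7 kN.
A_DE = 489.5 mm².
σ_DE = N_DE/A_DE = 20500/489.5 = 41.88 MPa.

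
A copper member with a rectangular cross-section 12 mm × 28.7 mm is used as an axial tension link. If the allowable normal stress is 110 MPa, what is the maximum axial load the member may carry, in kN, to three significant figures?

37.9 kN

A = 344.4 mm².
P_max = σ_allow · A = 110 · 344.4 = 37880 N = 37.88 kN.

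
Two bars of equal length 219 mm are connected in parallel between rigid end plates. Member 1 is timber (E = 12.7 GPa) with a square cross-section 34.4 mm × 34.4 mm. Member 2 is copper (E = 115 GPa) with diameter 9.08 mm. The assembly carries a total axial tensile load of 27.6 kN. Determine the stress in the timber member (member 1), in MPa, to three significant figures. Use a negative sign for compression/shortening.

A_1 = 1183 mm².
A_2 = 64.75 mm².
Equal strain + equilibrium ⇒ each member carries load in proportion to AE: A₁E₁ = 15030000 N, A₂E₂ = 7447000 N, ΣAE = 22480000 N.
σ₁ = P·E₁/ΣAE = 27600·12700/22480000 = 15.6 MPa.

15.6 MPa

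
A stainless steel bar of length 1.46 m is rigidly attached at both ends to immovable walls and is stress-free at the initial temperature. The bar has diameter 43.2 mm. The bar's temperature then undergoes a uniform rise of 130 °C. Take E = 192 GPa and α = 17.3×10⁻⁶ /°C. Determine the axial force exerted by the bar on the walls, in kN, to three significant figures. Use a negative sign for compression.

Free thermal expansion αLΔT = 17.3e-6 · 1460 · 130 = 3.284 mm.
The walls impose strain ε = −(3.284)/1460 = -2.2490e-03; σ = Eε = 192000 · -2.2490e-03 = -431.8 MPa.
Wall reaction R = σ·A = -431.8·1466 = -632900 N = -632.9 kN.

-633 kN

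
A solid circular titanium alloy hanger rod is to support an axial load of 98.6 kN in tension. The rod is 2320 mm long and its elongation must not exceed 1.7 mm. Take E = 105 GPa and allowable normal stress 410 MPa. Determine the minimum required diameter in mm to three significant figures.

Required area A ≥ P/σ_allow = 98600/410 = 240.5 mm².
For a solid circular section, d ≥ √(4A/π) = 17.5 mm.
Elongation limit: A ≥ PL/(Eδ_allow) = 98600·2320/(105000·1.7) = 1282 mm² ⇒ d ≥ 40.39 mm.
The elongation limit governs.

40.4 mm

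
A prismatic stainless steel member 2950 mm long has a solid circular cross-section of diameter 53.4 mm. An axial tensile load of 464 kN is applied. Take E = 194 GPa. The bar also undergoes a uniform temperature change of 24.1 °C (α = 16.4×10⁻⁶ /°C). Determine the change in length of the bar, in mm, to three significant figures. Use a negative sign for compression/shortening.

A = 2240 mm².
δ_mech = NL/(AE) = 464000·2950/(2240·194000) = 3.15 mm.
δ_thermal = αLΔT = 16.4e-6·2950·24.1 = 1.166 mm.
δ = δ_mech + δ_thermal = 4.316 mm.

4.32 mm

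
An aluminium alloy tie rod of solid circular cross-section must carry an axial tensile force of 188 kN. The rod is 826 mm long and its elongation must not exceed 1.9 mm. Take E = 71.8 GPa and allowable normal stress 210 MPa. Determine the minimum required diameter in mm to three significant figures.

38.1 mm

Required area A ≥ P/σ_allow = 188000/210 = 895.2 mm².
For a solid circular section, d ≥ √(4A/π) = 33.76 mm.
Elongation limit: A ≥ PL/(Eδ_allow) = 188000·826/(71800·1.9) = 1138 mm² ⇒ d ≥ 38.07 mm.
The elongation limit governs.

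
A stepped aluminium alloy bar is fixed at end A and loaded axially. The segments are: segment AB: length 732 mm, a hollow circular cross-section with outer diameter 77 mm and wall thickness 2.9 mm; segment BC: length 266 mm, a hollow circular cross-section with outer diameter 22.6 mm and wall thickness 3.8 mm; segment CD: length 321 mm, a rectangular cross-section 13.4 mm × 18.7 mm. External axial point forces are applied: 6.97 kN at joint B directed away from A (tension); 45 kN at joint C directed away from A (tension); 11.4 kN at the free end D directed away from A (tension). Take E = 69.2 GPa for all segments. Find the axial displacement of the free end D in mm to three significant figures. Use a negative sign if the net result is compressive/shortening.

Internal axial forces (sectioning from the free end, tension +): N_CD = 11.4 kN, N_BC = 56.4 kN, N_AB = 63.37 kN.
A_AB = 675.1 mm².
A_BC = 224.4 mm².
A_CD = 250.6 mm².
δ_AB = 63370·732/(675.1·69200) = 0.9929 mm
δ_BC = 56400·266/(224.4·69200) = 0.966 mm
δ_CD = 11400·321/(250.6·69200) = 0.211 mm
δ = Σδ_i = 2.17 mm.

2.17 mm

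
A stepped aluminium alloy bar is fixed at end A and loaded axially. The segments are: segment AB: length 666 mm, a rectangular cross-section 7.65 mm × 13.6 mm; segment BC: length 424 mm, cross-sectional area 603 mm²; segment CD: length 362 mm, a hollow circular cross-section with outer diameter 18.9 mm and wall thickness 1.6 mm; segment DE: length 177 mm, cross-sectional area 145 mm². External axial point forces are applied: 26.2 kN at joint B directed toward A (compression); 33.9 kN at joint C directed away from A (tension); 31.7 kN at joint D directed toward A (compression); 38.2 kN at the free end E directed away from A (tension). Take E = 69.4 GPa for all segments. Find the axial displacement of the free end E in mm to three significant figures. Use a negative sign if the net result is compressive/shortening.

Internal axial forces (sectioning from the free end, tension +): N_DE = 38.2 kN, N_CD = 6.5 kN, N_BC = 40.4 kN, N_AB = 14.2 kN.
A_AB = 104 mm².
A_CD = 86.96 mm².
δ_AB = 14200·666/(104·69400) = 1.31 mm
δ_BC = 40400·424/(603·69400) = 0.4093 mm
δ_CD = 6500·362/(86.96·69400) = 0.3899 mm
δ_DE = 38200·177/(145·69400) = 0.6719 mm
δ = Σδ_i = 2.781 mm.

2.78 mm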